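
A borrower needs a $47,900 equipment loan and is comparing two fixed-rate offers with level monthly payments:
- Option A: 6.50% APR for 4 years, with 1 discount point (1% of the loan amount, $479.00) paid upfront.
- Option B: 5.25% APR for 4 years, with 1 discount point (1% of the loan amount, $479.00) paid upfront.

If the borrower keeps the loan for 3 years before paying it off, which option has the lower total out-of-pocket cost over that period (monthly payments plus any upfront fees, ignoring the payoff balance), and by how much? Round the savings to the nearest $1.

Option A: at 6.50% the monthly rate is 0.0054167, so the payment is 47,900 × 0.0054167 / (1 − 1.0054167^−48) = $1,135.95.
Option B: monthly rate = 5.25%/12 = 0.0043750; payment = 47,900 × 0.0043750 / (1 − (1+0.0043750)^−48) = $1,108.54.
Over 36 months: Option A costs 36 × $1,135.95 + $479.00 = $41,373.20; Option B costs 36 × $1,108.54 + $479.00 = $40,386.44.
Option B is cheaper by $41,373.20 − $40,386.44 = $986.76.

Option B by $987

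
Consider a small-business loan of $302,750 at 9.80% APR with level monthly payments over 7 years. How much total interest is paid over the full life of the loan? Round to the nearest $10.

At 9.80% the monthly rate is 0.0081667, so the payment is 302,750 × 0.0081667 / (1 − 1.0081667^−84) = $4,994.78.
Total paid = 84 × $4,994.78 = $419,561.52; interest = $419,561.52 − $302,750 = $116,811.52.

$116,810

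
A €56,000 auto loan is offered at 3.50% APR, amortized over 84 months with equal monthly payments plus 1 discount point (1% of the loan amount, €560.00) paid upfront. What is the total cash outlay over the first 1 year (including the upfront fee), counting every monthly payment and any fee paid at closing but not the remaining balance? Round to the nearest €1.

At 3.50% the monthly rate is 0.0029167, so the payment is 56,000 × 0.0029167 / (1 − 1.0029167^−84) = €752.63.
Total outlay = 12 × €752.63 + €560.00 = €9,591.56.

€9,592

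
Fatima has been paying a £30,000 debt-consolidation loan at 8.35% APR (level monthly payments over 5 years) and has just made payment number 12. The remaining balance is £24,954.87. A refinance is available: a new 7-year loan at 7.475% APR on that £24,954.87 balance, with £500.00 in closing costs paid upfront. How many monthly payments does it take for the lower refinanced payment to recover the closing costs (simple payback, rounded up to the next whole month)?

Current payment = 30,000 × 8.35%/12 / (1 − (1+0.0069583)^−60) = £613.33.
Refinanced payment = 24,954.87 × 0.0062292 / (1 − (1+0.0062292)^−84) = £382.46.
Monthly savings = £613.33 − £382.46 = £230.87.
Break-even = £500.00 / £230.87 = 2.17 → 3 months.

3 months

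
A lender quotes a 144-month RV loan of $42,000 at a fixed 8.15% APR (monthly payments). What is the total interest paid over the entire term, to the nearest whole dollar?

Monthly rate = 8.15%/12 = 0.0067917; payment = 42,000 × 0.0067917 / (1 − (1+0.0067917)^−144) = $458.09.
Total paid = 144 × $458.09 = $65,964.96; interest = $65,964.96 − $42,000 = $23,964.96.

$23,965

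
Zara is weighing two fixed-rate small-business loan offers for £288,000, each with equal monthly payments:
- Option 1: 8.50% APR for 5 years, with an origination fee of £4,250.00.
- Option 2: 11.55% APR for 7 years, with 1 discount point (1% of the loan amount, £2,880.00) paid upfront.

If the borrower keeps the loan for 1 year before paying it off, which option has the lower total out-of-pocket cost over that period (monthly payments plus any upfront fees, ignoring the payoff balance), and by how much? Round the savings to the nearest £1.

Option 1: at 8.50% the monthly rate is 0.0070833, so the payment is 288,000 × 0.0070833 / (1 − 1.0070833^−60) = £5,908.76.
Option 2: monthly rate = 11.55%/12 = 0.0096250; payment = 288,000 × 0.0096250 / (1 − (1+0.0096250)^−84) = £5,014.94.
Over 12 months: Option 1 costs 12 × £5,908.76 + £4,250.00 = £75,155.12; Option 2 costs 12 × £5,014.94 + £2,880.00 = £63,059.28.
Option 2 is cheaper by £75,155.12 − £63,059.28 = £12,095.84.

Option 2 by £12,096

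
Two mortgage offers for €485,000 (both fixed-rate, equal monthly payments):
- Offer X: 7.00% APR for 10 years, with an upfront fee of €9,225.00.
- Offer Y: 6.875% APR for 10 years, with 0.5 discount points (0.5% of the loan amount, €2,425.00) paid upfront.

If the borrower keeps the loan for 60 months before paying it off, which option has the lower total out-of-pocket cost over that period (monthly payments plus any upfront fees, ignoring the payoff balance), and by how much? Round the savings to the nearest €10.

Offer Y by €8,670

Offer X: monthly rate = 7%/12 = 0.0058333; payment = 485,000 × 0.0058333 / (1 − (1+0.0058333)^−120) = €5,631.26.
Offer Y: at 6.875% the monthly rate is 0.0057292, so the payment is 485,000 × 0.0057292 / (1 − 1.0057292^−120) = €5,600.07.
Over 60 months: Offer X costs 60 × €5,631.26 + €9,225.00 = €347,100.60; Offer Y costs 60 × €5,600.07 + €2,425.00 = €338,429.20.
Offer Y is cheaper by €347,100.60 − €338,429.20 = €8,671.40.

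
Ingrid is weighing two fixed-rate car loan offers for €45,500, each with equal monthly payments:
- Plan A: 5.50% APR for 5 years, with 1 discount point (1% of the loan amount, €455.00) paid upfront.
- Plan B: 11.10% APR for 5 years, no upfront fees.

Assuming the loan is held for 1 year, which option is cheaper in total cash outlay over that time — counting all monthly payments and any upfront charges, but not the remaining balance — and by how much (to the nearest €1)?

Plan A by €1,014

Plan A: monthly rate = 5.5%/12 = 0.0045833; payment = 45,500 × 0.0045833 / (1 − (1+0.0045833)^−60) = €869.10.
Plan B: monthly rate = 11.1%/12 = 0.0092500; payment = 45,500 × 0.0092500 / (1 − (1+0.0092500)^−60) = €991.55.
Over 12 months: Plan A costs 12 × €869.10 + €455.00 = €10,884.20; Plan B costs 12 × €991.55 = €11,898.60.
Plan A is cheaper by €11,898.60 − €10,884.20 = €1,014.40.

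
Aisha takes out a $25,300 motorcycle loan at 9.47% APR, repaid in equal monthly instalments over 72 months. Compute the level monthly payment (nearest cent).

At 9.47% the monthly rate is 0.0078917, so the payment is 25,300 × 0.0078917 / (1 − 1.0078917^−72) = $461.97.

$461.97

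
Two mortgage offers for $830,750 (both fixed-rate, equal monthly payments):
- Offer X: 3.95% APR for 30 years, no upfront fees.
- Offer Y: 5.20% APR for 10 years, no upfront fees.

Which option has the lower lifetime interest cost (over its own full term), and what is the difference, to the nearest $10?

Offer Y by $352,060

Offer X: at 3.95% the monthly rate is 0.0032917, so the payment is 830,750 × 0.0032917 / (1 − 1.0032917^−360) = $3,942.22.
Total interest on Offer X = 360 × $3,942.22 − $830,750 = $588,449.20.
Offer Y: monthly rate = 5.2%/12 = 0.0043333; payment = 830,750 × 0.0043333 / (1 − (1+0.0043333)^−120) = $8,892.83.
Total interest on Offer Y = 120 × $8,892.83 − $830,750 = $236,389.60.
Offer Y is lower by $352,059.60.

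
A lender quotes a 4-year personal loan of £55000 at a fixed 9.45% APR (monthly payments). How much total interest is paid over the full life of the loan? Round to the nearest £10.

£11,260

Monthly rate = 9.45%/12 = 0.0078750; payment = 55,000 × 0.0078750 / (1 − (1+0.0078750)^−48) = £1,380.46.
Total paid = 48 × £1,380.46 = £66,262.08; interest = £66,262.08 − £55,000 = £11,262.08.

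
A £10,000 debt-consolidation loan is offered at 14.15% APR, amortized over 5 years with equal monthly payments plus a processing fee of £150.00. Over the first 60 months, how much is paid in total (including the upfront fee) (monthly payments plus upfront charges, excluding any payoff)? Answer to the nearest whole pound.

£14,158

At 14.15% the monthly rate is 0.0117917, so the payment is 10,000 × 0.0117917 / (1 − 1.0117917^−60) = £233.46.
Total outlay = 60 × £233.46 + £150.00 = £14,157.60.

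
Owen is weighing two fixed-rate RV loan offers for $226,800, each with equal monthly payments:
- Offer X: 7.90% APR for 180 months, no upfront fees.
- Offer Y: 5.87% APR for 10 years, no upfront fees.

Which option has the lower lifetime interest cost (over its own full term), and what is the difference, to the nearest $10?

Offer Y by $87,400

Offer X: at 7.90% the monthly rate is 0.0065833, so the payment is 226,800 × 0.0065833 / (1 − 1.0065833^−180) = $2,154.35.
Total interest on Offer X = 180 × $2,154.35 − $226,800 = $160,983.00.
Offer Y: at 5.87% the monthly rate is 0.0048917, so the payment is 226,800 × 0.0048917 / (1 − 1.0048917^−120) = $2,503.16.
Total interest on Offer Y = 120 × $2,503.16 − $226,800 = $73,579.20.
Offer Y is lower by $87,403.80.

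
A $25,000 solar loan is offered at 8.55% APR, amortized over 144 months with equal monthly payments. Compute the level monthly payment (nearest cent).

$278.21

Monthly rate = 8.55%/12 = 0.0071250; payment = 25,000 × 0.0071250 / (1 − (1+0.0071250)^−144) = $278.21.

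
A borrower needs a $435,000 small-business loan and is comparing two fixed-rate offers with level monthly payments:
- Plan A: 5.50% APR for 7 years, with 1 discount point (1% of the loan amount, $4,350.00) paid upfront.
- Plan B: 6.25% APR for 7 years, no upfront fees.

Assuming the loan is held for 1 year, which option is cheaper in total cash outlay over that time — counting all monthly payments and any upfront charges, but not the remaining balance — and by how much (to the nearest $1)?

Plan A: monthly rate = 5.5%/12 = 0.0045833; payment = 435,000 × 0.0045833 / (1 − (1+0.0045833)^−84) = $6,250.97.
Plan B: at 6.25% the monthly rate is 0.0052083, so the payment is 435,000 × 0.0052083 / (1 − 1.0052083^−84) = $6,406.98.
Over 12 months: Plan A costs 12 × $6,250.97 + $4,350.00 = $79,361.64; Plan B costs 12 × $6,406.98 = $76,883.76.
Plan B is cheaper by $79,361.64 − $76,883.76 = $2,477.88.

Plan B by $2,478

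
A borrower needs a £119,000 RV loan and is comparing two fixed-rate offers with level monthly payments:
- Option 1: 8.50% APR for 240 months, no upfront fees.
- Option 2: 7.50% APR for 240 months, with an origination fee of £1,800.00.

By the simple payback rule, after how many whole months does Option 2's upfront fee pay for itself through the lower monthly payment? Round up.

25 months

Option 1: monthly rate = 8.5%/12 = 0.0070833; payment = 119,000 × 0.0070833 / (1 − (1+0.0070833)^−240) = £1,032.71.
Option 2: at 7.50% the monthly rate is 0.0062500, so the payment is 119,000 × 0.0062500 / (1 − 1.0062500^−240) = £958.66.
Monthly savings = £1,032.71 − £958.66 = £74.05.
Break-even = £1,800.00 / £74.05 = 24.31 → 25 months.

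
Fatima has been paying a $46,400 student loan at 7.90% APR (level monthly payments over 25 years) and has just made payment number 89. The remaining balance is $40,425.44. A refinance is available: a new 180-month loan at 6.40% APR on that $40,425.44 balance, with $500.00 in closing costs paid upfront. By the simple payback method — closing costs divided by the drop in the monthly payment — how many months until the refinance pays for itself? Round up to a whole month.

98 months

Current payment = 46,400 × 7.9%/12 / (1 − (1+0.0065833)^−300) = $355.05.
Refinanced payment = 40,425.44 × 0.0053333 / (1 − (1+0.0053333)^−180) = $349.93.
Monthly savings = $355.05 − $349.93 = $5.12.
Break-even = $500.00 / $5.12 = 97.66 → 98 months.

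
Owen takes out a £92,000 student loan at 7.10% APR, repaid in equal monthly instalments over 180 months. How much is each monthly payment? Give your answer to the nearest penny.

£832.07

Monthly rate = 7.1%/12 = 0.0059167; payment = 92,000 × 0.0059167 / (1 − (1+0.0059167)^−180) = £832.07.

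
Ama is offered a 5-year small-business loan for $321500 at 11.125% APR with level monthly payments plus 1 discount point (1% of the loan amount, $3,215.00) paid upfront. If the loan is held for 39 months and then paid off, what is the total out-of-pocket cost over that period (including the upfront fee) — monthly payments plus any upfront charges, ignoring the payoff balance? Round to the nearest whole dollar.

At 11.125% the monthly rate is 0.0092708, so the payment is 321,500 × 0.0092708 / (1 − 1.0092708^−60) = $7,010.25.
Total outlay = 39 × $7,010.25 + $3,215.00 = $276,614.75.

$276,615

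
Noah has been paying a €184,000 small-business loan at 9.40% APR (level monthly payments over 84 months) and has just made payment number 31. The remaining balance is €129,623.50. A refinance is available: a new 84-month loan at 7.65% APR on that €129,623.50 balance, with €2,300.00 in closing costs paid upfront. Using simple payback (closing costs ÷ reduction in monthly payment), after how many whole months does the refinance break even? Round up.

Current payment = 184,000 × 9.4%/12 / (1 − (1+0.0078333)^−84) = €2,997.88.
Refinanced payment = 129,623.50 × 0.0063750 / (1 − (1+0.0063750)^−84) = €1,997.81.
Monthly savings = €2,997.88 − €1,997.81 = €1,000.07.
Break-even = €2,300.00 / €1,000.07 = 2.30 → 3 months.

3 months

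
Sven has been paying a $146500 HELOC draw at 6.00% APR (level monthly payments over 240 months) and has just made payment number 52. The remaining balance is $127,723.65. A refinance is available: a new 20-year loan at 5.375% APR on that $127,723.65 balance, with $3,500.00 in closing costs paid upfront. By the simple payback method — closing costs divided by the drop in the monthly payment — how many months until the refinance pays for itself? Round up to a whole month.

20 months

Current payment = 146,500 × 6%/12 / (1 − (1+0.0050000)^−240) = $1,049.57.
Refinanced payment = 127,723.65 × 0.0044792 / (1 − (1+0.0044792)^−240) = $869.60.
Monthly savings = $1,049.57 − $869.60 = $179.97.
Break-even = $3,500.00 / $179.97 = 19.45 → 20 months.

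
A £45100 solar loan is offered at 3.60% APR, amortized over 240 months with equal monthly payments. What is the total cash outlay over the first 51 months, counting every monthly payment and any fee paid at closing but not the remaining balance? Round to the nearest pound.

At 3.60% the monthly rate is 0.0030000, so the payment is 45,100 × 0.0030000 / (1 − 1.0030000^−240) = £263.89.
Total outlay = 51 × £263.89 = £13,458.39.

£13,458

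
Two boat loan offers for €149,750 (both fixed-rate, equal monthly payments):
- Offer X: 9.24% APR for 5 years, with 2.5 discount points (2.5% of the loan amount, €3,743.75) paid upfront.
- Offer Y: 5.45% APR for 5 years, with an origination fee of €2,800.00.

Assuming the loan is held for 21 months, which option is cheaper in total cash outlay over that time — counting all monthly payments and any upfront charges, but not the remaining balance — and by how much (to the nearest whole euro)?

Offer X: monthly rate = 9.24%/12 = 0.0077000; payment = 149,750 × 0.0077000 / (1 − (1+0.0077000)^−60) = €3,126.04.
Offer Y: monthly rate = 5.45%/12 = 0.0045417; payment = 149,750 × 0.0045417 / (1 − (1+0.0045417)^−60) = €2,856.94.
Over 21 months: Offer X costs 21 × €3,126.04 + €3,743.75 = €69,390.59; Offer Y costs 21 × €2,856.94 + €2,800.00 = €62,795.74.
Offer Y is cheaper by €69,390.59 − €62,795.74 = €6,594.85.

Offer Y by €6,595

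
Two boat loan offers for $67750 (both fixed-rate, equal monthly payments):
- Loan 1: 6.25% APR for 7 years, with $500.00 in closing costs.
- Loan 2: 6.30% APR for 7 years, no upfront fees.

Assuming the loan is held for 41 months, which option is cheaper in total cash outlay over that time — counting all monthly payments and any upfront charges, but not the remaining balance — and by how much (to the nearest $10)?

Loan 2 by $430

Loan 1: at 6.25% the monthly rate is 0.0052083, so the payment is 67,750 × 0.0052083 / (1 − 1.0052083^−84) = $997.87.
Loan 2: monthly rate = 6.3%/12 = 0.0052500; payment = 67,750 × 0.0052500 / (1 − (1+0.0052500)^−84) = $999.50.
Over 41 months: Loan 1 costs 41 × $997.87 + $500.00 = $41,412.67; Loan 2 costs 41 × $999.50 = $40,979.50.
Loan 2 is cheaper by $41,412.67 − $40,979.50 = $433.17.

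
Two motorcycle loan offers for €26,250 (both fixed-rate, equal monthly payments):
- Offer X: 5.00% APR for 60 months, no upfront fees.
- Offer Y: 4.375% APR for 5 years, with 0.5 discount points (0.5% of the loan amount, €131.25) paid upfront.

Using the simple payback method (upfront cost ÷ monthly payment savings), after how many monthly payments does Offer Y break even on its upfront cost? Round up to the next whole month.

18 months

Offer X: monthly rate = 5%/12 = 0.0041667; payment = 26,250 × 0.0041667 / (1 − (1+0.0041667)^−60) = €495.37.
Offer Y: monthly rate = 4.375%/12 = 0.0036458; payment = 26,250 × 0.0036458 / (1 − (1+0.0036458)^−60) = €487.89.
Monthly savings = €495.37 − €487.89 = €7.48.
Break-even = €131.25 / €7.48 = 17.55 → 18 months.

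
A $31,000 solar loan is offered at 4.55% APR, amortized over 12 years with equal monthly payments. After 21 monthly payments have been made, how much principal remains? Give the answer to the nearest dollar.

With monthly rate i = 4.55%/12 = 0.0037917, the balance after k of n payments is P · [(1+i)^n − (1+i)^k] / [(1+i)^n − 1].
(1+0.0037917)^144 = 1.72455231 and (1+0.0037917)^21 = 1.08271787, so the balance is 31,000 × (1.72455231 − 1.08271787) / (1.72455231 − 1) = $27,460.91.

$27,461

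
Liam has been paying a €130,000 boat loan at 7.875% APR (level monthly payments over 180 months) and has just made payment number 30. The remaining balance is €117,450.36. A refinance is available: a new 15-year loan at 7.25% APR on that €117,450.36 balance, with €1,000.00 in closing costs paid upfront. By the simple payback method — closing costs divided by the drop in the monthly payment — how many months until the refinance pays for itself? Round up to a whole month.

7 months

Current payment = 130,000 × 7.875%/12 / (1 − (1+0.0065625)^−180) = €1,232.98.
Refinanced payment = 117,450.36 × 0.0060417 / (1 − (1+0.0060417)^−180) = €1,072.16.
Monthly savings = €1,232.98 − €1,072.16 = €160.82.
Break-even = €1,000.00 / €160.82 = 6.22 → 7 months.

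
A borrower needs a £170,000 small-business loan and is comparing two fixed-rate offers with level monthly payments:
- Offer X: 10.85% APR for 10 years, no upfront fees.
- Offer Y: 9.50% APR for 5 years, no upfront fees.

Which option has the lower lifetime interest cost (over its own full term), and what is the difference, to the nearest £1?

Offer X: at 10.85% the monthly rate is 0.0090417, so the payment is 170,000 × 0.0090417 / (1 − 1.0090417^−120) = £2,327.34.
Total interest on Offer X = 120 × £2,327.34 − £170,000 = £109,280.80.
Offer Y: monthly rate = 9.5%/12 = 0.0079167; payment = 170,000 × 0.0079167 / (1 − (1+0.0079167)^−60) = £3,570.32.
Total interest on Offer Y = 60 × £3,570.32 − £170,000 = £44,219.20.
Offer Y is lower by £65,061.60.

Offer Y by £65,062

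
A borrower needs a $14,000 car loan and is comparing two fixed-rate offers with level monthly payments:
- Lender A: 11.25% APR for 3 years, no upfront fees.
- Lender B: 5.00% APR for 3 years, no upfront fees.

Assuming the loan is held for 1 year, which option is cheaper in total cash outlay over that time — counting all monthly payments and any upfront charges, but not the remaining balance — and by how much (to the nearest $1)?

Lender A: at 11.25% the monthly rate is 0.0093750, so the payment is 14,000 × 0.0093750 / (1 − 1.0093750^−36) = $460.00.
Lender B: at 5.00% the monthly rate is 0.0041667, so the payment is 14,000 × 0.0041667 / (1 − 1.0041667^−36) = $419.59.
Over 12 months: Lender A costs 12 × $460.00 = $5,520.00; Lender B costs 12 × $419.59 = $5,035.08.
Lender B is cheaper by $5,520.00 − $5,035.08 = $484.92.

Lender B by $485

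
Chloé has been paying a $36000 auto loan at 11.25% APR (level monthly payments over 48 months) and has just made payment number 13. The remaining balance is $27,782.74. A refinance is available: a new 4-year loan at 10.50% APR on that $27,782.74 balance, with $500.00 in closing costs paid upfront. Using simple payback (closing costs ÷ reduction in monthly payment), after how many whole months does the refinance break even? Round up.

3 months

Current payment = 36,000 × 11.25%/12 / (1 − (1+0.0093750)^−48) = $934.82.
Refinanced payment = 27,782.74 × 0.0087500 / (1 − (1+0.0087500)^−48) = $711.33.
Monthly savings = $934.82 − $711.33 = $223.49.
Break-even = $500.00 / $223.49 = 2.24 → 3 months.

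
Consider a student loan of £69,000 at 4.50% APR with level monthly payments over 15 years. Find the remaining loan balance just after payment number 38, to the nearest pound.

With monthly rate i = 4.5%/12 = 0.0037500, the balance after k of n payments is P · [(1+i)^n − (1+i)^k] / [(1+i)^n − 1].
(1+0.0037500)^180 = 1.96155501 and (1+0.0037500)^38 = 1.15284578, so the balance is 69,000 × (1.96155501 − 1.15284578) / (1.96155501 − 1) = £58,031.98.

£58,032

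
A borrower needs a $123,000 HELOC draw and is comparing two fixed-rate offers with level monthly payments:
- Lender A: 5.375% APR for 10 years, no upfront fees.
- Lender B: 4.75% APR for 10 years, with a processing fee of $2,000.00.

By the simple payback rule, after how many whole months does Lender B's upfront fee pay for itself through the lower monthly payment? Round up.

54 months

Lender A: monthly rate = 5.375%/12 = 0.0044792; payment = 123,000 × 0.0044792 / (1 − (1+0.0044792)^−120) = $1,327.27.
Lender B: monthly rate = 4.75%/12 = 0.0039583; payment = 123,000 × 0.0039583 / (1 − (1+0.0039583)^−120) = $1,289.63.
Monthly savings = $1,327.27 − $1,289.63 = $37.64.
Break-even = $2,000.00 / $37.64 = 53.13 → 54 months.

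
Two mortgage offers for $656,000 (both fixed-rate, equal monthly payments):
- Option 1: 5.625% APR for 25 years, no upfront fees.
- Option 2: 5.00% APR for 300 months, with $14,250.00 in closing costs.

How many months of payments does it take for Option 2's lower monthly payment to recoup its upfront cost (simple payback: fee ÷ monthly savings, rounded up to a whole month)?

59 months

Option 1: monthly rate = 5.625%/12 = 0.0046875; payment = 656,000 × 0.0046875 / (1 − (1+0.0046875)^−300) = $4,077.53.
Option 2: at 5.00% the monthly rate is 0.0041667, so the payment is 656,000 × 0.0041667 / (1 − 1.0041667^−300) = $3,834.91.
Monthly savings = $4,077.53 − $3,834.91 = $242.62.
Break-even = $14,250.00 / $242.62 = 58.73 → 59 months.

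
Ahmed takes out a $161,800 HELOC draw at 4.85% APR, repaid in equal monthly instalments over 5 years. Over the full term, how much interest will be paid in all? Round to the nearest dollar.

Monthly rate = 4.85%/12 = 0.0040417; payment = 161,800 × 0.0040417 / (1 − (1+0.0040417)^−60) = $3,042.26.
Total paid = 60 × $3,042.26 = $182,535.60; interest = $182,535.60 − $161,800 = $20,735.60.

$20,736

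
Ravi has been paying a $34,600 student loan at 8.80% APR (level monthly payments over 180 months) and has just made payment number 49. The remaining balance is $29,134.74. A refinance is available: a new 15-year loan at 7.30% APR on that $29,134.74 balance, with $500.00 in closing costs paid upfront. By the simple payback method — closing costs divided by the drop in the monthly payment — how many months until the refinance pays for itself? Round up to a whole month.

Current payment = 34,600 × 8.8%/12 / (1 − (1+0.0073333)^−180) = $346.83.
Refinanced payment = 29,134.74 × 0.0060833 / (1 − (1+0.0060833)^−180) = $266.78.
Monthly savings = $346.83 − $266.78 = $80.05.
Break-even = $500.00 / $80.05 = 6.25 → 7 months.

7 months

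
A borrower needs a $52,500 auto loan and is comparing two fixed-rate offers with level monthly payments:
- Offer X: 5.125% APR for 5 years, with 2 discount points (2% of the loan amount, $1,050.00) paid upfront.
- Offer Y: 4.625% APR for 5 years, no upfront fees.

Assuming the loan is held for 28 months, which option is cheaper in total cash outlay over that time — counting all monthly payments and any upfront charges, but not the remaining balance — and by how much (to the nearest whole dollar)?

Offer X: monthly rate = 5.125%/12 = 0.0042708; payment = 52,500 × 0.0042708 / (1 − (1+0.0042708)^−60) = $993.75.
Offer Y: monthly rate = 4.625%/12 = 0.0038542; payment = 52,500 × 0.0038542 / (1 − (1+0.0038542)^−60) = $981.75.
Over 28 months: Offer X costs 28 × $993.75 + $1,050.00 = $28,875.00; Offer Y costs 28 × $981.75 = $27,489.00.
Offer Y is cheaper by $28,875.00 − $27,489.00 = $1,386.00.

Offer Y by $1,386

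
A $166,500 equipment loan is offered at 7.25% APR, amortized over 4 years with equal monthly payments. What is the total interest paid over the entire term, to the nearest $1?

$25,807

At 7.25% the monthly rate is 0.0060417, so the payment is 166,500 × 0.0060417 / (1 − 1.0060417^−48) = $4,006.39.
Total paid = 48 × $4,006.39 = $192,306.72; interest = $192,306.72 − $166,500 = $25,806.72.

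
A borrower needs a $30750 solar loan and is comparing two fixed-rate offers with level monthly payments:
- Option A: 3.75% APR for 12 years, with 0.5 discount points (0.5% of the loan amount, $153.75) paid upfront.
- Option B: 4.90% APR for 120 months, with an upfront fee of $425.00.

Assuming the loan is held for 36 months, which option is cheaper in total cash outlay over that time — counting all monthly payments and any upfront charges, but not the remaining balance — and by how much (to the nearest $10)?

Option A: at 3.75% the monthly rate is 0.0031250, so the payment is 30,750 × 0.0031250 / (1 − 1.0031250^−144) = $265.51.
Option B: at 4.90% the monthly rate is 0.0040833, so the payment is 30,750 × 0.0040833 / (1 − 1.0040833^−120) = $324.65.
Over 36 months: Option A costs 36 × $265.51 + $153.75 = $9,712.11; Option B costs 36 × $324.65 + $425.00 = $12,112.40.
Option A is cheaper by $12,112.40 − $9,712.11 = $2,400.29.

Option A by $2,400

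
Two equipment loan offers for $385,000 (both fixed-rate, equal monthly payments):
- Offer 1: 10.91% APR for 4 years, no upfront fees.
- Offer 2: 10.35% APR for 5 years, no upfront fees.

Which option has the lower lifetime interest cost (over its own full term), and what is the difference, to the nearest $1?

Offer 1 by $17,976

Offer 1: monthly rate = 10.91%/12 = 0.0090917; payment = 385,000 × 0.0090917 / (1 − (1+0.0090917)^−48) = $9,933.71.
Total interest on Offer 1 = 48 × $9,933.71 − $385,000 = $91,818.08.
Offer 2: at 10.35% the monthly rate is 0.0086250, so the payment is 385,000 × 0.0086250 / (1 − 1.0086250^−60) = $8,246.57.
Total interest on Offer 2 = 60 × $8,246.57 − $385,000 = $109,794.20.
Offer 1 is lower by $17,976.12.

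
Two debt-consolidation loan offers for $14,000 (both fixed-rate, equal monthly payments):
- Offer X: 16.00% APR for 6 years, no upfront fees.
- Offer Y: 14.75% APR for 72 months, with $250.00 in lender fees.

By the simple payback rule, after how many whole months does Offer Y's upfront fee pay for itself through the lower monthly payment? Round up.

27 months

Offer X: monthly rate = 16%/12 = 0.0133333; payment = 14,000 × 0.0133333 / (1 − (1+0.0133333)^−72) = $303.69.
Offer Y: at 14.75% the monthly rate is 0.0122917, so the payment is 14,000 × 0.0122917 / (1 − 1.0122917^−72) = $294.13.
Monthly savings = $303.69 − $294.13 = $9.56.
Break-even = $250.00 / $9.56 = 26.15 → 27 months.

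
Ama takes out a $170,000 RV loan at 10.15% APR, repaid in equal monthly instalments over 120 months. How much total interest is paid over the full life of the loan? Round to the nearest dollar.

$101,285

Monthly rate = 10.15%/12 = 0.0084583; payment = 170,000 × 0.0084583 / (1 − (1+0.0084583)^−120) = $2,260.71.
Total paid = 120 × $2,260.71 = $271,285.20; interest = $271,285.20 − $170,000 = $101,285.20.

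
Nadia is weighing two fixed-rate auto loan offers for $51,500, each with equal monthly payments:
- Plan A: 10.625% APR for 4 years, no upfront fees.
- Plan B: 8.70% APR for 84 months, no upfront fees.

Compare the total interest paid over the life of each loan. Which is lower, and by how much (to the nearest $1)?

Plan A: monthly rate = 10.625%/12 = 0.0088542; payment = 51,500 × 0.0088542 / (1 − (1+0.0088542)^−48) = $1,321.69.
Total interest on Plan A = 48 × $1,321.69 − $51,500 = $11,941.12.
Plan B: at 8.70% the monthly rate is 0.0072500, so the payment is 51,500 × 0.0072500 / (1 − 1.0072500^−84) = $820.77.
Total interest on Plan B = 84 × $820.77 − $51,500 = $17,444.68.
Plan A is lower by $5,503.56.

Plan A by $5,504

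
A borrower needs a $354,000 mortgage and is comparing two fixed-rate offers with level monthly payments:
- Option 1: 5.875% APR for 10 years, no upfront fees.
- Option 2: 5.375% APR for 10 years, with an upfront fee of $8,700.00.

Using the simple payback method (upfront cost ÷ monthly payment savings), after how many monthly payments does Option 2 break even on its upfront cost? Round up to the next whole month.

Option 1: at 5.875% the monthly rate is 0.0048958, so the payment is 354,000 × 0.0048958 / (1 − 1.0048958^−120) = $3,907.94.
Option 2: at 5.375% the monthly rate is 0.0044792, so the payment is 354,000 × 0.0044792 / (1 − 1.0044792^−120) = $3,819.94.
Monthly savings = $3,907.94 − $3,819.94 = $88.00.
Break-even = $8,700.00 / $88.00 = 98.86 → 99 months.

99 months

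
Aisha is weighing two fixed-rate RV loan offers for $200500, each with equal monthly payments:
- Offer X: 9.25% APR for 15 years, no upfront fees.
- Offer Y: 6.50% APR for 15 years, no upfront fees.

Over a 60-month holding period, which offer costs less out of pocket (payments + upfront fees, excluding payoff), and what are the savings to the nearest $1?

Offer Y by $19,018

Offer X: at 9.25% the monthly rate is 0.0077083, so the payment is 200,500 × 0.0077083 / (1 − 1.0077083^−180) = $2,063.53.
Offer Y: at 6.50% the monthly rate is 0.0054167, so the payment is 200,500 × 0.0054167 / (1 − 1.0054167^−180) = $1,746.57.
Over 60 months: Offer X costs 60 × $2,063.53 = $123,811.80; Offer Y costs 60 × $1,746.57 = $104,794.20.
Offer Y is cheaper by $123,811.80 − $104,794.20 = $19,017.60.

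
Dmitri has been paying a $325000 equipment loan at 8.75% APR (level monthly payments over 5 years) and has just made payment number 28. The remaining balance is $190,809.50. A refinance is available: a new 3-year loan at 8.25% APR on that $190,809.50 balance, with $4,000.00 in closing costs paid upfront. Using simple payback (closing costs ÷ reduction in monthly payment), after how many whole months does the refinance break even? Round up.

Current payment = 325,000 × 8.75%/12 / (1 − (1+0.0072917)^−60) = $6,707.10.
Refinanced payment = 190,809.50 × 0.0068750 / (1 − (1+0.0068750)^−36) = $6,001.31.
Monthly savings = $6,707.10 − $6,001.31 = $705.79.
Break-even = $4,000.00 / $705.79 = 5.67 → 6 months.

6 months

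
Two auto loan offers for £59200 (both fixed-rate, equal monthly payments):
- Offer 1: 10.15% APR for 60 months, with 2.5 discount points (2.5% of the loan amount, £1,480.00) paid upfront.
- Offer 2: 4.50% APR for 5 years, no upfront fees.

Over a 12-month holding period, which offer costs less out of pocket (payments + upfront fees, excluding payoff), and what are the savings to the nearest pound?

Offer 1: monthly rate = 10.15%/12 = 0.0084583; payment = 59,200 × 0.0084583 / (1 − (1+0.0084583)^−60) = £1,262.20.
Offer 2: monthly rate = 4.5%/12 = 0.0037500; payment = 59,200 × 0.0037500 / (1 − (1+0.0037500)^−60) = £1,103.67.
Over 12 months: Offer 1 costs 12 × £1,262.20 + £1,480.00 = £16,626.40; Offer 2 costs 12 × £1,103.67 = £13,244.04.
Offer 2 is cheaper by £16,626.40 − £13,244.04 = £3,382.36.

Offer 2 by £3,382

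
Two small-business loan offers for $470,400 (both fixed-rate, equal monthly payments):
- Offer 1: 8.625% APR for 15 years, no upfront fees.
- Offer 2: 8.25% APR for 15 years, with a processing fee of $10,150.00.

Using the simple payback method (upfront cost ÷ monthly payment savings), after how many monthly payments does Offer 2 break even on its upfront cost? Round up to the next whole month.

99 months

Offer 1: monthly rate = 8.625%/12 = 0.0071875; payment = 470,400 × 0.0071875 / (1 − (1+0.0071875)^−180) = $4,666.75.
Offer 2: at 8.25% the monthly rate is 0.0068750, so the payment is 470,400 × 0.0068750 / (1 − 1.0068750^−180) = $4,563.54.
Monthly savings = $4,666.75 − $4,563.54 = $103.21.
Break-even = $10,150.00 / $103.21 = 98.34 → 99 months.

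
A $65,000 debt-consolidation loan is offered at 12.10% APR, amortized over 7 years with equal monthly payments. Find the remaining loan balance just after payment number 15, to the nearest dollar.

$57,019

With monthly rate i = 12.1%/12 = 0.0100833, the balance after k of n payments is P · [(1+i)^n − (1+i)^k] / [(1+i)^n − 1].
(1+0.0100833)^84 = 2.32276480 and (1+0.0100833)^15 = 1.16240663, so the balance is 65,000 × (2.32276480 − 1.16240663) / (2.32276480 − 1) = $57,019.42.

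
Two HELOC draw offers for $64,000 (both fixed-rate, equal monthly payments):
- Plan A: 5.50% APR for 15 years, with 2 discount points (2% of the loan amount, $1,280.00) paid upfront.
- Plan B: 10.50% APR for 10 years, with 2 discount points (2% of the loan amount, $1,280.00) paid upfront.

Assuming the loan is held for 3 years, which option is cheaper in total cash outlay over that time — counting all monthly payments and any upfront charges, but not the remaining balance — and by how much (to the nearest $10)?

Plan A by $12,260

Plan A: monthly rate = 5.5%/12 = 0.0045833; payment = 64,000 × 0.0045833 / (1 − (1+0.0045833)^−180) = $522.93.
Plan B: at 10.50% the monthly rate is 0.0087500, so the payment is 64,000 × 0.0087500 / (1 − 1.0087500^−120) = $863.58.
Over 36 months: Plan A costs 36 × $522.93 + $1,280.00 = $20,105.48; Plan B costs 36 × $863.58 + $1,280.00 = $32,368.88.
Plan A is cheaper by $32,368.88 − $20,105.48 = $12,263.40.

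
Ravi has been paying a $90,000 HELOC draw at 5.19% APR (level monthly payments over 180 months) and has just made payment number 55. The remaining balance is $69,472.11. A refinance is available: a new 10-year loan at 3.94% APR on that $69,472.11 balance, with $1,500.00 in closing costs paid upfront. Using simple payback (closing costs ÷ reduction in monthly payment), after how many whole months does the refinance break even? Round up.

Current payment = 90,000 × 5.19%/12 / (1 − (1+0.0043250)^−180) = $720.65.
Refinanced payment = 69,472.11 × 0.0032833 / (1 − (1+0.0032833)^−120) = $701.39.
Monthly savings = $720.65 − $701.39 = $19.26.
Break-even = $1,500.00 / $19.26 = 77.88 → 78 months.

78 months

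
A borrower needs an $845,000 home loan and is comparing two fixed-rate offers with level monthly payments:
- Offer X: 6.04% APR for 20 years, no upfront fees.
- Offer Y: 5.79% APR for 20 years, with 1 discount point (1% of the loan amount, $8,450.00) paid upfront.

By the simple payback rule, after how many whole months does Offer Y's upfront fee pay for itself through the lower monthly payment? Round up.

70 months

Offer X: at 6.04% the monthly rate is 0.0050333, so the payment is 845,000 × 0.0050333 / (1 − 1.0050333^−240) = $6,073.36.
Offer Y: monthly rate = 5.79%/12 = 0.0048250; payment = 845,000 × 0.0048250 / (1 − (1+0.0048250)^−240) = $5,951.92.
Monthly savings = $6,073.36 − $5,951.92 = $121.44.
Break-even = $8,450.00 / $121.44 = 69.58 → 70 months.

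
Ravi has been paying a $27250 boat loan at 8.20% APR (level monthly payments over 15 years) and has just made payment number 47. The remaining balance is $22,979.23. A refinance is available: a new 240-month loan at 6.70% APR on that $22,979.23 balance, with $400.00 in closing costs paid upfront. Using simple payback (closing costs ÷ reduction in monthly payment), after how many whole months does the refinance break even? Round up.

5 months

Current payment = 27,250 × 8.2%/12 / (1 − (1+0.0068333)^−180) = $263.57.
Refinanced payment = 22,979.23 × 0.0055833 / (1 − (1+0.0055833)^−240) = $174.04.
Monthly savings = $263.57 − $174.04 = $89.53.
Break-even = $400.00 / $89.53 = 4.47 → 5 months.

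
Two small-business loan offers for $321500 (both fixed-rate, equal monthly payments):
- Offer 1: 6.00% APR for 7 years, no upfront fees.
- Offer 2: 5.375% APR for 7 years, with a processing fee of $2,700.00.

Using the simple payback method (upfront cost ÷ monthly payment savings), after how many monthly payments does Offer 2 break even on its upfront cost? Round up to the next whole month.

29 months

Offer 1: at 6.00% the monthly rate is 0.0050000, so the payment is 321,500 × 0.0050000 / (1 − 1.0050000^−84) = $4,696.65.
Offer 2: at 5.375% the monthly rate is 0.0044792, so the payment is 321,500 × 0.0044792 / (1 − 1.0044792^−84) = $4,600.92.
Monthly savings = $4,696.65 − $4,600.92 = $95.73.
Break-even = $2,700.00 / $95.73 = 28.20 → 29 months.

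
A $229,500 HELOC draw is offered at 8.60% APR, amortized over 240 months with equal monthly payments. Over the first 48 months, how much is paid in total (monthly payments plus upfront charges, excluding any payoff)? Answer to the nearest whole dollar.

$96,298

At 8.60% the monthly rate is 0.0071667, so the payment is 229,500 × 0.0071667 / (1 − 1.0071667^−240) = $2,006.20.
Total outlay = 48 × $2,006.20 = $96,297.60.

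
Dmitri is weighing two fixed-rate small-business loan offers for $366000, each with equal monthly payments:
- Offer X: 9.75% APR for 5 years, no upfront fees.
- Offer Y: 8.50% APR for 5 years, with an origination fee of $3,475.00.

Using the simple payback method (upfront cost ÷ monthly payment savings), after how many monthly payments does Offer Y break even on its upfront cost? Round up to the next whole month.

Offer X: at 9.75% the monthly rate is 0.0081250, so the payment is 366,000 × 0.0081250 / (1 − 1.0081250^−60) = $7,731.47.
Offer Y: monthly rate = 8.5%/12 = 0.0070833; payment = 366,000 × 0.0070833 / (1 − (1+0.0070833)^−60) = $7,509.05.
Monthly savings = $7,731.47 − $7,509.05 = $222.42.
Break-even = $3,475.00 / $222.42 = 15.62 → 16 months.

16 months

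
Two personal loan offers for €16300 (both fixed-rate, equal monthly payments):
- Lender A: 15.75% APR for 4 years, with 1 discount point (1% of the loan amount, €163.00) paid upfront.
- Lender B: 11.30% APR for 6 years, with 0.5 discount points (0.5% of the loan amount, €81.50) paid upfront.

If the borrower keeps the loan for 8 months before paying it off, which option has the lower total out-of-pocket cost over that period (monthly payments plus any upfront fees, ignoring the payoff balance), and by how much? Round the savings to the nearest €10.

Lender A: at 15.75% the monthly rate is 0.0131250, so the payment is 16,300 × 0.0131250 / (1 − 1.0131250^−48) = €459.86.
Lender B: at 11.30% the monthly rate is 0.0094167, so the payment is 16,300 × 0.0094167 / (1 − 1.0094167^−72) = €312.77.
Over 8 months: Lender A costs 8 × €459.86 + €163.00 = €3,841.88; Lender B costs 8 × €312.77 + €81.50 = €2,583.66.
Lender B is cheaper by €3,841.88 − €2,583.66 = €1,258.22.

Lender B by €1,260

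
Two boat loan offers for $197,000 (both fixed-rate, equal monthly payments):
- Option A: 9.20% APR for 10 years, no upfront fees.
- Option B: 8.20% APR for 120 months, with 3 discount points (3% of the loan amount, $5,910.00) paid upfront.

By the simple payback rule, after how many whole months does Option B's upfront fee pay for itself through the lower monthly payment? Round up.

Option A: at 9.20% the monthly rate is 0.0076667, so the payment is 197,000 × 0.0076667 / (1 − 1.0076667^−120) = $2,516.89.
Option B: at 8.20% the monthly rate is 0.0068333, so the payment is 197,000 × 0.0068333 / (1 − 1.0068333^−120) = $2,411.02.
Monthly savings = $2,516.89 − $2,411.02 = $105.87.
Break-even = $5,910.00 / $105.87 = 55.82 → 56 months.

56 months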